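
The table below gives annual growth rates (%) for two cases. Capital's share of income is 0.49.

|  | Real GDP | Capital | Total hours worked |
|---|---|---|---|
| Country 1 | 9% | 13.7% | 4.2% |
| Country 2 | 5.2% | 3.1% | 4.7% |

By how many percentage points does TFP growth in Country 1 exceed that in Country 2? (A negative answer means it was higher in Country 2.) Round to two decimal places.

-1.14 percentage points

Labor's share = 1 − 0.49 = 0.51.
Country 1: TFP = 9 − 6.713 − 2.142 = 0.145%.
Country 2: TFP = 5.2 − 1.519 − 2.397 = 1.284%.
Difference = 0.145 − (1.284) = -1.139 pp.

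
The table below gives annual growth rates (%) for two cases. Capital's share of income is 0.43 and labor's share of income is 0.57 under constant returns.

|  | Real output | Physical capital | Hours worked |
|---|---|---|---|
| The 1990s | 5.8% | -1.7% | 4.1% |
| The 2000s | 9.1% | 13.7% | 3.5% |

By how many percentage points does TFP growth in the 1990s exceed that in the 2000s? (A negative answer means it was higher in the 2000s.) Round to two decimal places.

2.98 percentage points

Labor's share = 1 − 0.43 = 0.57.
The 1990s: TFP = 5.8 + 0.731 − 2.337 = 4.194%.
The 2000s: TFP = 9.1 − 5.891 − 1.995 = 1.214%.
Difference = 4.194 − (1.214) = 2.98 pp.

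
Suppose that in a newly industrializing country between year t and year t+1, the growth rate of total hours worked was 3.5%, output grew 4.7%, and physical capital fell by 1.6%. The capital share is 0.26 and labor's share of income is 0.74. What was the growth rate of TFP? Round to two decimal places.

Labor's share = 1 − 0.26 = 0.74.
Physical capital: 0.26 × (-1.6) = -0.416 pp.
Total hours worked: 0.74 × 3.5 = 2.59 pp.
TFP growth = 4.7 − 2.174 = 2.526%.

TFP grew 2.53%.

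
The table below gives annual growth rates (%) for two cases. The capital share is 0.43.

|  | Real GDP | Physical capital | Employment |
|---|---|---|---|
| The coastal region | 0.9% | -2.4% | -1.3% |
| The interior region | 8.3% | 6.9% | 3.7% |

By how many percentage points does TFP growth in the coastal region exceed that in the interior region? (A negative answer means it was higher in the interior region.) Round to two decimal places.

Labor's share = 1 − 0.43 = 0.57.
The coastal region: TFP = 0.9 + 1.032 + 0.741 = 2.673%.
The interior region: TFP = 8.3 − 2.967 − 2.109 = 3.224%.
Difference = 2.673 − (3.224) = -0.551 pp.

-0.55 percentage points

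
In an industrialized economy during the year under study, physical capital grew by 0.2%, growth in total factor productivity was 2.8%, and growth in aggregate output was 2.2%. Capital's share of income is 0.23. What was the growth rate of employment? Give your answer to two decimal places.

Labor's share = 1 − 0.23 = 0.77.
gY = gA + 0.23×0.2 + 0.77×g.
0.77×g = 2.2 − 2.8 − 0.046 = -0.646.
g = -0.646 / 0.77 = -0.839%.

-0.84%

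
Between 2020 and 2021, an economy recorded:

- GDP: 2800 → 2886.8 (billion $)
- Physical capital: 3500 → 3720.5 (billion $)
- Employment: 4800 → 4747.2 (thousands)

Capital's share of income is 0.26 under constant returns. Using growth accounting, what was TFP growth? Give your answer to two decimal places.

GDP growth = (2886.8 − 2800) / 2800 = 3.1%.
Physical capital growth = (3720.5 − 3500) / 3500 = 6.3%.
Employment growth = (4747.2 − 4800) / 4800 = -1.1%.
Labor's share = 1 − 0.26 = 0.74.
Physical capital: 0.26 × 6.3 = 1.638 pp.
Employment: 0.74 × (-1.1) = -0.814 pp.
TFP growth = 3.1 − 0.824 = 2.276%.

TFP growth was 2.28%.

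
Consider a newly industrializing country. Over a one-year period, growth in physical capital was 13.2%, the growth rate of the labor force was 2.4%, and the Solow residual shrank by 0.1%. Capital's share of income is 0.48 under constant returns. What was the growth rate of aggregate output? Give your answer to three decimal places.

Labor's share = 1 − 0.48 = 0.52.
Physical capital: 0.48 × 13.2 = 6.336 pp.
The labor force: 0.52 × 2.4 = 1.248 pp.
Output growth = -0.1 + 7.584 = 7.484%.

7.484%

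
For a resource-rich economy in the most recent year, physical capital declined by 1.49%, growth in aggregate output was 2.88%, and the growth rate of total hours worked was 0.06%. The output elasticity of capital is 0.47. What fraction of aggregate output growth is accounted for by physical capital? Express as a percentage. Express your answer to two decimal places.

Physical capital accounted for -24.32% of growth.

Physical capital contributed 0.47 × (-1.49) = -0.7003 pp.
Share of growth = -0.7003 / 2.88 × 100 = -24.316%.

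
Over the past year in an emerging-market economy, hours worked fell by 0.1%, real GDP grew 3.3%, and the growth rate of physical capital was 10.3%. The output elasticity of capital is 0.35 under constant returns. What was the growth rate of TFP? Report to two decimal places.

Labor's share = 1 − 0.35 = 0.65.
Physical capital: 0.35 × 10.3 = 3.605 pp.
Hours worked: 0.65 × (-0.1) = -0.065 pp.
TFP growth = 3.3 − 3.54 = -0.24%.

-0.24%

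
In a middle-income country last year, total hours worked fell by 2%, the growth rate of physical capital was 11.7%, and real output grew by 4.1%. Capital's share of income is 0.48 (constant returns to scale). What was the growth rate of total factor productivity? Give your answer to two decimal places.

-0.48%

Labor's share = 1 − 0.48 = 0.52.
Physical capital: 0.48 × 11.7 = 5.616 pp.
Total hours worked: 0.52 × (-2) = -1.04 pp.
TFP growth = 4.1 − 4.576 = -0.476%.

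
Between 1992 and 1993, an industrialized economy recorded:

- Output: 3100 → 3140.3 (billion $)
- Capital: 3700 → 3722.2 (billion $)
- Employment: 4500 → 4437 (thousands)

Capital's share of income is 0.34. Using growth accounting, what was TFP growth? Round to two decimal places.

Output growth = (3140.3 − 3100) / 3100 = 1.3%.
Capital growth = (3722.2 − 3700) / 3700 = 0.6%.
Employment growth = (4437 − 4500) / 4500 = -1.4%.
Labor's share = 1 − 0.34 = 0.66.
Capital: 0.34 × 0.6 = 0.204 pp.
Employment: 0.66 × (-1.4) = -0.924 pp.
TFP growth = 1.3 + 0.72 = 2.02%.

TFP grew 2.02%.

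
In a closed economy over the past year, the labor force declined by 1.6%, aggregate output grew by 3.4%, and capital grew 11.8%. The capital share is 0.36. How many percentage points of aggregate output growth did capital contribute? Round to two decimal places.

Contribution = share × growth = 0.36 × 11.8 = 4.248 pp.

4.25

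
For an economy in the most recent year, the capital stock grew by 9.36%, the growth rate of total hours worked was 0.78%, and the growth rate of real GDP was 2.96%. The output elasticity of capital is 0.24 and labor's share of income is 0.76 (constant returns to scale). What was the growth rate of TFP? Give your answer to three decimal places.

TFP grew 0.121%.

Labor's share = 1 − 0.24 = 0.76.
The capital stock: 0.24 × 9.36 = 2.2464 pp.
Total hours worked: 0.76 × 0.78 = 0.5928 pp.
TFP growth = 2.96 − 2.8392 = 0.1208%.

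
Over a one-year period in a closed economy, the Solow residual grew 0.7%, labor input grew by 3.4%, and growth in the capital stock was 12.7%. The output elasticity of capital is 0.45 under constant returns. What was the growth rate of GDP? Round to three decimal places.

8.285%

Labor's share = 1 − 0.45 = 0.55.
The capital stock: 0.45 × 12.7 = 5.715 pp.
Labor input: 0.55 × 3.4 = 1.87 pp.
Output growth = 0.7 + 7.585 = 8.285%.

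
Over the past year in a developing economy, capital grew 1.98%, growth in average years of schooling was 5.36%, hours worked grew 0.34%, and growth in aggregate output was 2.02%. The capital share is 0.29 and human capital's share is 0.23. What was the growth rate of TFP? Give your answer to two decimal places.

0.05%

Labor's share = 1 − 0.29 − 0.23 = 0.48.
Capital: 0.29 × 1.98 = 0.5742 pp.
Average years of schooling: 0.23 × 5.36 = 1.2328 pp.
Hours worked: 0.48 × 0.34 = 0.1632 pp.
TFP growth = 2.02 − 1.9702 = 0.0498%.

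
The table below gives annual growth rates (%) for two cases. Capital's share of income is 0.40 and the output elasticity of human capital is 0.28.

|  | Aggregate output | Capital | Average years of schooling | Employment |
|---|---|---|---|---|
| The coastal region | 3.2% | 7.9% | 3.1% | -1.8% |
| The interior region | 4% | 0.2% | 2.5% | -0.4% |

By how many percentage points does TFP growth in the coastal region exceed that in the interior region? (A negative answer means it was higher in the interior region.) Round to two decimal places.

Labor's share = 1 − 0.4 − 0.28 = 0.32.
The coastal region: TFP = 3.2 − 3.16 − 0.868 + 0.576 = -0.252%.
The interior region: TFP = 4 − 0.08 − 0.7 + 0.128 = 3.348%.
Difference = -0.252 − (3.348) = -3.6 pp.

-3.60 percentage points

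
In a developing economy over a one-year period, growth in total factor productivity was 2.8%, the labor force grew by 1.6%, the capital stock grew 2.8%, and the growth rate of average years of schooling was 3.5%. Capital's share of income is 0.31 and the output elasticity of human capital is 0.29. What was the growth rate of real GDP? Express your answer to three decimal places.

Real GDP grew 5.323%.

Labor's share = 1 − 0.31 − 0.29 = 0.4.
The capital stock: 0.31 × 2.8 = 0.868 pp.
Average years of schooling: 0.29 × 3.5 = 1.015 pp.
The labor force: 0.4 × 1.6 = 0.64 pp.
Output growth = 2.8 + 2.523 = 5.323%.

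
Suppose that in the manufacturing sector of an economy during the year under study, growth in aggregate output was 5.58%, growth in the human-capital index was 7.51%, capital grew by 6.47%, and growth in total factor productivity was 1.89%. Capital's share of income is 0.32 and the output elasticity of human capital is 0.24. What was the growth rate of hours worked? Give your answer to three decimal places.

-0.415%

Labor's share = 1 − 0.32 − 0.24 = 0.44.
gY = gA + 0.32×6.47 + 0.24×7.51 + 0.44×g.
0.44×g = 5.58 − 1.89 − 3.8728 = -0.1828.
g = -0.1828 / 0.44 = -0.41545%.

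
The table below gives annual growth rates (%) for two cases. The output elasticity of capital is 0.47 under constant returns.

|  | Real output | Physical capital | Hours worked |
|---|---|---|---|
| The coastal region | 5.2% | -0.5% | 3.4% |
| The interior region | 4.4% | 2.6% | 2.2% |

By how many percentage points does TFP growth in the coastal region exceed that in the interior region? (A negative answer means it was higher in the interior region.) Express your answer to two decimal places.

1.62 percentage points

Labor's share = 1 − 0.47 = 0.53.
The coastal region: TFP = 5.2 + 0.235 − 1.802 = 3.633%.
The interior region: TFP = 4.4 − 1.222 − 1.166 = 2.012%.
Difference = 3.633 − (2.012) = 1.621 pp.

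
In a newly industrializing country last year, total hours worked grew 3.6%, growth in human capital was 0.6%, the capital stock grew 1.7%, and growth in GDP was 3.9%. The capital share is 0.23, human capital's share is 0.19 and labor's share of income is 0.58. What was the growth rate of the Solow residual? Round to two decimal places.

The Solow residual grew 1.31%.

Labor's share = 1 − 0.23 − 0.19 = 0.58.
The capital stock: 0.23 × 1.7 = 0.391 pp.
Human capital: 0.19 × 0.6 = 0.114 pp.
Total hours worked: 0.58 × 3.6 = 2.088 pp.
TFP growth = 3.9 − 2.593 = 1.307%.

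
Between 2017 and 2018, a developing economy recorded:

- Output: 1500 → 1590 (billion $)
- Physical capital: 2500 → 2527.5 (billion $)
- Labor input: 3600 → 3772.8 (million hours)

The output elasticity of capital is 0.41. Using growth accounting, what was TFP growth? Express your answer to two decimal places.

2.72%

Output growth = (1590 − 1500) / 1500 = 6%.
Physical capital growth = (2527.5 − 2500) / 2500 = 1.1%.
Labor input growth = (3772.8 − 3600) / 3600 = 4.8%.
Labor's share = 1 − 0.41 = 0.59.
Physical capital: 0.41 × 1.1 = 0.451 pp.
Labor input: 0.59 × 4.8 = 2.832 pp.
TFP growth = 6 − 3.283 = 2.717%.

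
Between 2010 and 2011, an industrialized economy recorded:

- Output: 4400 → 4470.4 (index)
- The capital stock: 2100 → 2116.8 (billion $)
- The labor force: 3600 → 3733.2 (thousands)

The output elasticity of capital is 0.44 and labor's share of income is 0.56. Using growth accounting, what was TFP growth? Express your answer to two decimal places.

Output growth = (4470.4 − 4400) / 4400 = 1.6%.
The capital stock growth = (2116.8 − 2100) / 2100 = 0.8%.
The labor force growth = (3733.2 − 3600) / 3600 = 3.7%.
Labor's share = 1 − 0.44 = 0.56.
The capital stock: 0.44 × 0.8 = 0.352 pp.
The labor force: 0.56 × 3.7 = 2.072 pp.
TFP growth = 1.6 − 2.424 = -0.824%.

-0.82%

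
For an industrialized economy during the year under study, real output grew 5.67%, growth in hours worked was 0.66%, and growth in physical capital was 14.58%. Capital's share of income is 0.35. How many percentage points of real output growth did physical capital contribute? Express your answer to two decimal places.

5.10

Contribution = share × growth = 0.35 × 14.58 = 5.103 pp.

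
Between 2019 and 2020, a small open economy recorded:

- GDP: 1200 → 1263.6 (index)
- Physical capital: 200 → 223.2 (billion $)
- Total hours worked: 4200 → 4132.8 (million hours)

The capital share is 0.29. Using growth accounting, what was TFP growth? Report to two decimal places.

GDP growth = (1263.6 − 1200) / 1200 = 5.3%.
Physical capital growth = (223.2 − 200) / 200 = 11.6%.
Total hours worked growth = (4132.8 − 4200) / 4200 = -1.6%.
Labor's share = 1 − 0.29 = 0.71.
Physical capital: 0.29 × 11.6 = 3.364 pp.
Total hours worked: 0.71 × (-1.6) = -1.136 pp.
TFP growth = 5.3 − 2.228 = 3.072%.

TFP grew 3.07%.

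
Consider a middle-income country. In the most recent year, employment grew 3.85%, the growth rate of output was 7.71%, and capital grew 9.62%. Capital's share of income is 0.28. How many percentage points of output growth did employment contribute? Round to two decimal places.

Labor's share = 1 − 0.28 = 0.72.
Contribution = share × growth = 0.72 × 3.85 = 2.772 pp.

2.77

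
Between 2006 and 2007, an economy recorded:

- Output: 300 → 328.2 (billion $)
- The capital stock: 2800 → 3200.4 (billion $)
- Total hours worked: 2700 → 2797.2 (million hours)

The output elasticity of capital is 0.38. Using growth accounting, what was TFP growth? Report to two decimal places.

Output growth = (328.2 − 300) / 300 = 9.4%.
The capital stock growth = (3200.4 − 2800) / 2800 = 14.3%.
Total hours worked growth = (2797.2 − 2700) / 2700 = 3.6%.
Labor's share = 1 − 0.38 = 0.62.
The capital stock: 0.38 × 14.3 = 5.434 pp.
Total hours worked: 0.62 × 3.6 = 2.232 pp.
TFP growth = 9.4 − 7.666 = 1.734%.

TFP growth was 1.73%.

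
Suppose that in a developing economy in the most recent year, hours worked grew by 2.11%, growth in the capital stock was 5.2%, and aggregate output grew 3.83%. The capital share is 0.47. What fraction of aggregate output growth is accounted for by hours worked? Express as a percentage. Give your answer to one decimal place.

29.2%

Labor's share = 1 − 0.47 = 0.53.
Hours worked contributed 0.53 × 2.11 = 1.1183 pp.
Share of growth = 1.1183 / 3.83 × 100 = 29.198%.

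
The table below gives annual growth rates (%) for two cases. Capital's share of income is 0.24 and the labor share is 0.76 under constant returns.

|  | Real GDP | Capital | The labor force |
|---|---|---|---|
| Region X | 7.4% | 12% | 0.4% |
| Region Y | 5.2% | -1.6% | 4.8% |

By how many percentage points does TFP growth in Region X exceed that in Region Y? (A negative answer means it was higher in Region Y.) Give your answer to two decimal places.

Labor's share = 1 − 0.24 = 0.76.
Region X: TFP = 7.4 − 2.88 − 0.304 = 4.216%.
Region Y: TFP = 5.2 + 0.384 − 3.648 = 1.936%.
Difference = 4.216 − (1.936) = 2.28 pp.

2.28 percentage points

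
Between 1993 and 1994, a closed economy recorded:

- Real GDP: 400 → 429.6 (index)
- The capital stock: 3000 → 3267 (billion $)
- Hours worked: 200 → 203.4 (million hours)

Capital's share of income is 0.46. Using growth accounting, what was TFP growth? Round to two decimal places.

2.39%

Real GDP growth = (429.6 − 400) / 400 = 7.4%.
The capital stock growth = (3267 − 3000) / 3000 = 8.9%.
Hours worked growth = (203.4 − 200) / 200 = 1.7%.
Labor's share = 1 − 0.46 = 0.54.
The capital stock: 0.46 × 8.9 = 4.094 pp.
Hours worked: 0.54 × 1.7 = 0.918 pp.
TFP growth = 7.4 − 5.012 = 2.388%.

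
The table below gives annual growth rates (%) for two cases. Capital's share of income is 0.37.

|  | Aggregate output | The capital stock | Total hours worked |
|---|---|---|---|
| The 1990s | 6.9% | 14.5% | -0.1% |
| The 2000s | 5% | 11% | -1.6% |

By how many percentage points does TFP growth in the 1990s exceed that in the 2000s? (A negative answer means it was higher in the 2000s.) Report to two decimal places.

Labor's share = 1 − 0.37 = 0.63.
The 1990s: TFP = 6.9 − 5.365 + 0.063 = 1.598%.
The 2000s: TFP = 5 − 4.07 + 1.008 = 1.938%.
Difference = 1.598 − (1.938) = -0.34 pp.

-0.34 percentage points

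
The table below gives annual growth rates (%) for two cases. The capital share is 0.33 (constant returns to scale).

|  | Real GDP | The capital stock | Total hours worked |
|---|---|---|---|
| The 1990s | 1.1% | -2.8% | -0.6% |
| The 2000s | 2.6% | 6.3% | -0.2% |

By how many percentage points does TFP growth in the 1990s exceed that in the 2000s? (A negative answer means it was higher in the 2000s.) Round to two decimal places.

1.77 percentage points

Labor's share = 1 − 0.33 = 0.67.
The 1990s: TFP = 1.1 + 0.924 + 0.402 = 2.426%.
The 2000s: TFP = 2.6 − 2.079 + 0.134 = 0.655%.
Difference = 2.426 − (0.655) = 1.771 pp.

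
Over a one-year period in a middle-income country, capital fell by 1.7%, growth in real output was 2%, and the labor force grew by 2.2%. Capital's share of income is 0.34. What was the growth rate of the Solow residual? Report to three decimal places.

1.126%

Labor's share = 1 − 0.34 = 0.66.
Capital: 0.34 × (-1.7) = -0.578 pp.
The labor force: 0.66 × 2.2 = 1.452 pp.
TFP growth = 2 − 0.874 = 1.126%.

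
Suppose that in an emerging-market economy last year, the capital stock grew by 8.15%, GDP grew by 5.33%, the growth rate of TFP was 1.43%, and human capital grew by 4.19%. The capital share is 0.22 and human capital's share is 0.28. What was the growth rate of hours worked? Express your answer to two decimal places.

Hours worked growth was 1.87%.

Labor's share = 1 − 0.22 − 0.28 = 0.5.
gY = gA + 0.22×8.15 + 0.28×4.19 + 0.5×g.
0.5×g = 5.33 − 1.43 − 2.9662 = 0.9338.
g = 0.9338 / 0.5 = 1.8676%.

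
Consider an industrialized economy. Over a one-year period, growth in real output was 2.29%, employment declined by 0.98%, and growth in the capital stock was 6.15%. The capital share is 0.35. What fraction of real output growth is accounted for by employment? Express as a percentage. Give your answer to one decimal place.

Labor's share = 1 − 0.35 = 0.65.
Employment contributed 0.65 × (-0.98) = -0.637 pp.
Share of growth = -0.637 / 2.29 × 100 = -27.817%.

-27.8%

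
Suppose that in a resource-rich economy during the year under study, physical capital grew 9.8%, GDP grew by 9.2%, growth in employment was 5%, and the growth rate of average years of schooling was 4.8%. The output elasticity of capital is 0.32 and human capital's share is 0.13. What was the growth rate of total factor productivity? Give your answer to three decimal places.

2.690%

Labor's share = 1 − 0.32 − 0.13 = 0.55.
Physical capital: 0.32 × 9.8 = 3.136 pp.
Average years of schooling: 0.13 × 4.8 = 0.624 pp.
Employment: 0.55 × 5 = 2.75 pp.
TFP growth = 9.2 − 6.51 = 2.69%.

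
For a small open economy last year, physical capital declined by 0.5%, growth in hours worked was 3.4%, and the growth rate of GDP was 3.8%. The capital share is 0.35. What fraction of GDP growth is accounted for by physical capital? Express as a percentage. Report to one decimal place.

-4.6%

Physical capital contributed 0.35 × (-0.5) = -0.175 pp.
Share of growth = -0.175 / 3.8 × 100 = -4.605%.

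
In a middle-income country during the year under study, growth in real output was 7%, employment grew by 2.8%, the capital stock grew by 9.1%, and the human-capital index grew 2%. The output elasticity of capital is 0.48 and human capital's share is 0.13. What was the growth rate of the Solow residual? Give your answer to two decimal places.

1.28%

Labor's share = 1 − 0.48 − 0.13 = 0.39.
The capital stock: 0.48 × 9.1 = 4.368 pp.
The human-capital index: 0.13 × 2 = 0.26 pp.
Employment: 0.39 × 2.8 = 1.092 pp.
TFP growth = 7 − 5.72 = 1.28%.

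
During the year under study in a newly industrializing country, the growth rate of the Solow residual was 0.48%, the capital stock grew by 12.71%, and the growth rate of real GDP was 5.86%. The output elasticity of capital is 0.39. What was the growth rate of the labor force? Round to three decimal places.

0.694%

Labor's share = 1 − 0.39 = 0.61.
gY = gA + 0.39×12.71 + 0.61×g.
0.61×g = 5.86 − 0.48 − 4.9569 = 0.4231.
g = 0.4231 / 0.61 = 0.69361%.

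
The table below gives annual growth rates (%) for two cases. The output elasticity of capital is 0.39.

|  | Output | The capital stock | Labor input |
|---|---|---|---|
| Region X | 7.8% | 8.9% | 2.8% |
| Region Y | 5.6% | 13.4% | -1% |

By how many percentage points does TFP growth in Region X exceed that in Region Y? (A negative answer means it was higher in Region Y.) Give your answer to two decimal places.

1.64 percentage points

Labor's share = 1 − 0.39 = 0.61.
Region X: TFP = 7.8 − 3.471 − 1.708 = 2.621%.
Region Y: TFP = 5.6 − 5.226 + 0.61 = 0.984%.
Difference = 2.621 − (0.984) = 1.637 pp.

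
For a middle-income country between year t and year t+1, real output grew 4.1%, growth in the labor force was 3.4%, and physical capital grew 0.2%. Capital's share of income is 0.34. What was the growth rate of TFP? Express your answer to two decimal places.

1.79%

Labor's share = 1 − 0.34 = 0.66.
Physical capital: 0.34 × 0.2 = 0.068 pp.
The labor force: 0.66 × 3.4 = 2.244 pp.
TFP growth = 4.1 − 2.312 = 1.788%.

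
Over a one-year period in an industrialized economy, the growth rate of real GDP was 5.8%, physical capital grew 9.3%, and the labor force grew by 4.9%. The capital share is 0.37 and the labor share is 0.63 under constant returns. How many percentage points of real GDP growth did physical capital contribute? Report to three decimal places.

Contribution = share × growth = 0.37 × 9.3 = 3.441 pp.

3.441 percentage points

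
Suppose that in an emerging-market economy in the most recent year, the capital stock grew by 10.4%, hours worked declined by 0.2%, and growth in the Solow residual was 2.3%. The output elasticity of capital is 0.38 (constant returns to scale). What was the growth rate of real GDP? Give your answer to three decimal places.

Labor's share = 1 − 0.38 = 0.62.
The capital stock: 0.38 × 10.4 = 3.952 pp.
Hours worked: 0.62 × (-0.2) = -0.124 pp.
Output growth = 2.3 + 3.828 = 6.128%.

6.128%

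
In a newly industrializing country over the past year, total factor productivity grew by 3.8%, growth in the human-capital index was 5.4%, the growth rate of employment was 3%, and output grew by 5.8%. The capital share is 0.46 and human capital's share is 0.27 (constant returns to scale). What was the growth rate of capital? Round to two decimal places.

-0.58%

Labor's share = 1 − 0.46 − 0.27 = 0.27.
gY = gA + 0.27×5.4 + 0.27×3 + 0.46×g.
0.46×g = 5.8 − 3.8 − 2.268 = -0.268.
g = -0.268 / 0.46 = -0.5826%.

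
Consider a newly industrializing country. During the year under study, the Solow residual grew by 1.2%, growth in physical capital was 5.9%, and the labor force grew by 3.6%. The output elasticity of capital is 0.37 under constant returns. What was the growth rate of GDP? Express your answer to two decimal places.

5.65%

Labor's share = 1 − 0.37 = 0.63.
Physical capital: 0.37 × 5.9 = 2.183 pp.
The labor force: 0.63 × 3.6 = 2.268 pp.
Output growth = 1.2 + 4.451 = 5.651%.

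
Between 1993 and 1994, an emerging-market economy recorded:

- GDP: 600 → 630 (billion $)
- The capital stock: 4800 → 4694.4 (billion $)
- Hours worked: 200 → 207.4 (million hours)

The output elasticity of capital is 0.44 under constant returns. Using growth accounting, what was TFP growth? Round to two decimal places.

3.90%

GDP growth = (630 − 600) / 600 = 5%.
The capital stock growth = (4694.4 − 4800) / 4800 = -2.2%.
Hours worked growth = (207.4 − 200) / 200 = 3.7%.
Labor's share = 1 − 0.44 = 0.56.
The capital stock: 0.44 × (-2.2) = -0.968 pp.
Hours worked: 0.56 × 3.7 = 2.072 pp.
TFP growth = 5 − 1.104 = 3.896%.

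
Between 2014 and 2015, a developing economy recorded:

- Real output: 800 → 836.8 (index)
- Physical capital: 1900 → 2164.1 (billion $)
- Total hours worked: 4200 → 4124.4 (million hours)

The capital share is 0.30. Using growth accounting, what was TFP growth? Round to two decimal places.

Real output growth = (836.8 − 800) / 800 = 4.6%.
Physical capital growth = (2164.1 − 1900) / 1900 = 13.9%.
Total hours worked growth = (4124.4 − 4200) / 4200 = -1.8%.
Labor's share = 1 − 0.3 = 0.7.
Physical capital: 0.3 × 13.9 = 4.17 pp.
Total hours worked: 0.7 × (-1.8) = -1.26 pp.
TFP growth = 4.6 − 2.91 = 1.69%.

TFP grew 1.69%.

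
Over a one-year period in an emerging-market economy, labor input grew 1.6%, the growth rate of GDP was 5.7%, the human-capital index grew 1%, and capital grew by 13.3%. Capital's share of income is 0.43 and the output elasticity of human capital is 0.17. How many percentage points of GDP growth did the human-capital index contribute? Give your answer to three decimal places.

0.170 pp

Contribution = share × growth = 0.17 × 1 = 0.17 pp.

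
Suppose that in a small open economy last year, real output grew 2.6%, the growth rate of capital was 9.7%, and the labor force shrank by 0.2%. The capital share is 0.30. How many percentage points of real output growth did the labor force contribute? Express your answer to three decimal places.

Labor's share = 1 − 0.3 = 0.7.
Contribution = share × growth = 0.7 × (-0.2) = -0.14 pp.

-0.140 pp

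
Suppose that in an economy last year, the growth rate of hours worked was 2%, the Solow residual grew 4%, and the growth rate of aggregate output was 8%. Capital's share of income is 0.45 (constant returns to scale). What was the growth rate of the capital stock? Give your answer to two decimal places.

6.44%

Labor's share = 1 − 0.45 = 0.55.
gY = gA + 0.55×2 + 0.45×g.
0.45×g = 8 − 4 − 1.1 = 2.9.
g = 2.9 / 0.45 = 6.4444%.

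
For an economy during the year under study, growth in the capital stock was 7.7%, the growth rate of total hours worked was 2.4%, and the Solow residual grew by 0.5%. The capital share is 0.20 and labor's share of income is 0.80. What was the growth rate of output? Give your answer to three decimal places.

3.960%

Labor's share = 1 − 0.2 = 0.8.
The capital stock: 0.2 × 7.7 = 1.54 pp.
Total hours worked: 0.8 × 2.4 = 1.92 pp.
Output growth = 0.5 + 3.46 = 3.96%.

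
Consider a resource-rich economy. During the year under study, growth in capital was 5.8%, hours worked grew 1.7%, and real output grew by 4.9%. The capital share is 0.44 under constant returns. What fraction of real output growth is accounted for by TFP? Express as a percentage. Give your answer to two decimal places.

Labor's share = 1 − 0.44 = 0.56.
Capital: 0.44 × 5.8 = 2.552 pp.
Hours worked: 0.56 × 1.7 = 0.952 pp.
TFP growth = 4.9 − 3.504 = 1.396%.
TFP share of growth = 1.396 / 4.9 × 100 = 28.4898%.

28.49%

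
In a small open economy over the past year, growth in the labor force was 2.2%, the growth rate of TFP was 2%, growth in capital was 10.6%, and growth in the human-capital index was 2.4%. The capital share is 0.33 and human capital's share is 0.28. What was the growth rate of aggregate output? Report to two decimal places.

Labor's share = 1 − 0.33 − 0.28 = 0.39.
Capital: 0.33 × 10.6 = 3.498 pp.
The human-capital index: 0.28 × 2.4 = 0.672 pp.
The labor force: 0.39 × 2.2 = 0.858 pp.
Output growth = 2 + 5.028 = 7.028%.

Aggregate output grew 7.03%.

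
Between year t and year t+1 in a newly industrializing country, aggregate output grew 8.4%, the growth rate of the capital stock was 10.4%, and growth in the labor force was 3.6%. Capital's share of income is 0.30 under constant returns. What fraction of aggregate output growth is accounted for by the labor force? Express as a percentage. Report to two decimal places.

The labor force accounted for 30.00% of growth.

Labor's share = 1 − 0.3 = 0.7.
The labor force contributed 0.7 × 3.6 = 2.52 pp.
Share of growth = 2.52 / 8.4 × 100 = 30%.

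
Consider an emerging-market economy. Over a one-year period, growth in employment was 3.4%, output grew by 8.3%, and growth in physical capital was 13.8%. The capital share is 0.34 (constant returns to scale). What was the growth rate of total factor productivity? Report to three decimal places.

Total factor productivity grew 1.364%.

Labor's share = 1 − 0.34 = 0.66.
Physical capital: 0.34 × 13.8 = 4.692 pp.
Employment: 0.66 × 3.4 = 2.244 pp.
TFP growth = 8.3 − 6.936 = 1.364%.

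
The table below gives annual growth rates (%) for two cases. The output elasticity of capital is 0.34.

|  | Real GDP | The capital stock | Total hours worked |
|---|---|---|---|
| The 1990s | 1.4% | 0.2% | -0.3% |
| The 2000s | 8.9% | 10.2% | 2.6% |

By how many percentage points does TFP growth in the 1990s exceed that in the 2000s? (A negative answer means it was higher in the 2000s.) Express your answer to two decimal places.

-2.19 percentage points

Labor's share = 1 − 0.34 = 0.66.
The 1990s: TFP = 1.4 − 0.068 + 0.198 = 1.53%.
The 2000s: TFP = 8.9 − 3.468 − 1.716 = 3.716%.
Difference = 1.53 − (3.716) = -2.186 pp.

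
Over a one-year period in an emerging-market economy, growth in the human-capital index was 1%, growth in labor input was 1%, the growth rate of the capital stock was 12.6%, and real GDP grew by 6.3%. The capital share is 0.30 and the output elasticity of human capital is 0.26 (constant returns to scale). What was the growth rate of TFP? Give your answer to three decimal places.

Labor's share = 1 − 0.3 − 0.26 = 0.44.
The capital stock: 0.3 × 12.6 = 3.78 pp.
The human-capital index: 0.26 × 1 = 0.26 pp.
Labor input: 0.44 × 1 = 0.44 pp.
TFP growth = 6.3 − 4.48 = 1.82%.

TFP grew 1.820%.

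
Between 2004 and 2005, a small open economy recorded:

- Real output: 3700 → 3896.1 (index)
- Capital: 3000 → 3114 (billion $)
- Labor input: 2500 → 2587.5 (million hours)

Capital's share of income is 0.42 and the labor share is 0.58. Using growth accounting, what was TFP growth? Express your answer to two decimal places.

Real output growth = (3896.1 − 3700) / 3700 = 5.3%.
Capital growth = (3114 − 3000) / 3000 = 3.8%.
Labor input growth = (2587.5 − 2500) / 2500 = 3.5%.
Labor's share = 1 − 0.42 = 0.58.
Capital: 0.42 × 3.8 = 1.596 pp.
Labor input: 0.58 × 3.5 = 2.03 pp.
TFP growth = 5.3 − 3.626 = 1.674%.

1.67%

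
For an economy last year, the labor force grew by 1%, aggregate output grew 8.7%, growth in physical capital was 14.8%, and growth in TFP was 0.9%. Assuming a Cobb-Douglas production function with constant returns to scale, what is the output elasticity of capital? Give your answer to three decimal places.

The output elasticity of capital is 0.493.

gY = gA + α·gK + (1−α)·gL, so gY − gA − gL = α(gK − gL).
8.7 − 0.9 − 1 = α × (14.8 − 1).
6.8 = 13.8 α, so α = 0.49275.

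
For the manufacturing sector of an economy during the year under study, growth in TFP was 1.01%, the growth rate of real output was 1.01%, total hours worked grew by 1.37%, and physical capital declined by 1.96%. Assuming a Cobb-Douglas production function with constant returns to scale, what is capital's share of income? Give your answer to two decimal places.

gY = gA + α·gK + (1−α)·gL, so gY − gA − gL = α(gK − gL).
1.01 − 1.01 − 1.37 = α × (-1.96 − 1.37).
-1.37 = -3.33 α, so α = 0.4114.

Capital's share of income is 0.41.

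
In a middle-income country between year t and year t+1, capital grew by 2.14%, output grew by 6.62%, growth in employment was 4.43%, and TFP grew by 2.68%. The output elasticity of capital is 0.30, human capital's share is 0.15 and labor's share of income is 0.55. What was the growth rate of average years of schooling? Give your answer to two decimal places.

Labor's share = 1 − 0.3 − 0.15 = 0.55.
gY = gA + 0.3×2.14 + 0.55×4.43 + 0.15×g.
0.15×g = 6.62 − 2.68 − 3.0785 = 0.8615.
g = 0.8615 / 0.15 = 5.7433%.

Average years of schooling growth was 5.74%.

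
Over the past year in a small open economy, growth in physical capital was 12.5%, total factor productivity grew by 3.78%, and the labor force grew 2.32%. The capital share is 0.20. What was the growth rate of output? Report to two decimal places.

Output grew 8.14%.

Labor's share = 1 − 0.2 = 0.8.
Physical capital: 0.2 × 12.5 = 2.5 pp.
The labor force: 0.8 × 2.32 = 1.856 pp.
Output growth = 3.78 + 4.356 = 8.136%.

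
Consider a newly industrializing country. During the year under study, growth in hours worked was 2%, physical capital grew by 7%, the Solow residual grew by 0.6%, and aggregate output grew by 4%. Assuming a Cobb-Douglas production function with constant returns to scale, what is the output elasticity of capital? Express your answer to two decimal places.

gY = gA + α·gK + (1−α)·gL, so gY − gA − gL = α(gK − gL).
4 − 0.6 − 2 = α × (7 − 2).
1.4 = 5 α, so α = 0.28.

The output elasticity of capital is 0.28.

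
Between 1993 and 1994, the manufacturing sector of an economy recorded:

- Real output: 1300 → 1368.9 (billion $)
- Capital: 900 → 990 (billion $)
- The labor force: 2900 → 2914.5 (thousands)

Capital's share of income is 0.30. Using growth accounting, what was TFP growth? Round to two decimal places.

Real output growth = (1368.9 − 1300) / 1300 = 5.3%.
Capital growth = (990 − 900) / 900 = 10%.
The labor force growth = (2914.5 − 2900) / 2900 = 0.5%.
Labor's share = 1 − 0.3 = 0.7.
Capital: 0.3 × 10 = 3 pp.
The labor force: 0.7 × 0.5 = 0.35 pp.
TFP growth = 5.3 − 3.35 = 1.95%.

1.95%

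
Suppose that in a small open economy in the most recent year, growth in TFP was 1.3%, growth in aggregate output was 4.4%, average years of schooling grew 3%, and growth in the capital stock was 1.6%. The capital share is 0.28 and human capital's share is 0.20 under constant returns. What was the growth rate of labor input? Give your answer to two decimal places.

Labor's share = 1 − 0.28 − 0.2 = 0.52.
gY = gA + 0.28×1.6 + 0.2×3 + 0.52×g.
0.52×g = 4.4 − 1.3 − 1.048 = 2.052.
g = 2.052 / 0.52 = 3.9462%.

3.95%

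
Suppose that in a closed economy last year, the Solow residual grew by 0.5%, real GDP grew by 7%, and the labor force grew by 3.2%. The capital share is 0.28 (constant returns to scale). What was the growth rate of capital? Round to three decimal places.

Capital growth was 14.986%.

Labor's share = 1 − 0.28 = 0.72.
gY = gA + 0.72×3.2 + 0.28×g.
0.28×g = 7 − 0.5 − 2.304 = 4.196.
g = 4.196 / 0.28 = 14.98571%.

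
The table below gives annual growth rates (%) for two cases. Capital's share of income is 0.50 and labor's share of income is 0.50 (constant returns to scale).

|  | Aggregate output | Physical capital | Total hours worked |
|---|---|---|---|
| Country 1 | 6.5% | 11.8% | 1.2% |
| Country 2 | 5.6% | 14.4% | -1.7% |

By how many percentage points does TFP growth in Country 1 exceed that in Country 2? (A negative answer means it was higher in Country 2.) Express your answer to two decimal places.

Labor's share = 1 − 0.5 = 0.5.
Country 1: TFP = 6.5 − 5.9 − 0.6 = 0%.
Country 2: TFP = 5.6 − 7.2 + 0.85 = -0.75%.
Difference = 0 − (-0.75) = 0.75 pp.

0.75 percentage points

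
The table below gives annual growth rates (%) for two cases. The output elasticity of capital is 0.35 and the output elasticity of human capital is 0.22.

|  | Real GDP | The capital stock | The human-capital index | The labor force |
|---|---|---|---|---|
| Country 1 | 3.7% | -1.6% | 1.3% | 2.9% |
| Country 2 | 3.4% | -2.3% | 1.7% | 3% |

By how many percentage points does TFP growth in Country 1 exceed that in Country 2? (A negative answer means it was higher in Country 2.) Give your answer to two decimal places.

0.19 percentage points

Labor's share = 1 − 0.35 − 0.22 = 0.43.
Country 1: TFP = 3.7 + 0.56 − 0.286 − 1.247 = 2.727%.
Country 2: TFP = 3.4 + 0.805 − 0.374 − 1.29 = 2.541%.
Difference = 2.727 − (2.541) = 0.186 pp.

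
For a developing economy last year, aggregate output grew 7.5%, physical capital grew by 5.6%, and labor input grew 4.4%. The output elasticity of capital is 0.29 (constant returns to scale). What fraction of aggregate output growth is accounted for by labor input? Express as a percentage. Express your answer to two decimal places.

41.65%

Labor's share = 1 − 0.29 = 0.71.
Labor input contributed 0.71 × 4.4 = 3.124 pp.
Share of growth = 3.124 / 7.5 × 100 = 41.6533%.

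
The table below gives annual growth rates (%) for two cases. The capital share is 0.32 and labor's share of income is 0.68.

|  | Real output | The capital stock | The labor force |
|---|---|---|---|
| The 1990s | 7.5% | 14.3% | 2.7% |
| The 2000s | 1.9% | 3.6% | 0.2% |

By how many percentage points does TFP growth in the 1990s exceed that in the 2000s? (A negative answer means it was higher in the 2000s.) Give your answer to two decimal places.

Labor's share = 1 − 0.32 = 0.68.
The 1990s: TFP = 7.5 − 4.576 − 1.836 = 1.088%.
The 2000s: TFP = 1.9 − 1.152 − 0.136 = 0.612%.
Difference = 1.088 − (0.612) = 0.476 pp.

0.48 percentage points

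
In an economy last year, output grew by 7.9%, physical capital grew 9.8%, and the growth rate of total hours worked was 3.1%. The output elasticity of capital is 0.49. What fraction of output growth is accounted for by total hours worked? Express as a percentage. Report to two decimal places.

Total hours worked accounted for 20.01% of growth.

Labor's share = 1 − 0.49 = 0.51.
Total hours worked contributed 0.51 × 3.1 = 1.581 pp.
Share of growth = 1.581 / 7.9 × 100 = 20.0127%.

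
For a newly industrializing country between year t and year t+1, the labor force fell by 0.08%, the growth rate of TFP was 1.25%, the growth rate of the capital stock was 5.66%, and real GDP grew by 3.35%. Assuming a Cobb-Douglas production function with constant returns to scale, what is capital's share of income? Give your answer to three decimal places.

0.380

gY = gA + α·gK + (1−α)·gL, so gY − gA − gL = α(gK − gL).
3.35 − 1.25 + 0.08 = α × (5.66 − (-0.08)).
2.18 = 5.74 α, so α = 0.37979.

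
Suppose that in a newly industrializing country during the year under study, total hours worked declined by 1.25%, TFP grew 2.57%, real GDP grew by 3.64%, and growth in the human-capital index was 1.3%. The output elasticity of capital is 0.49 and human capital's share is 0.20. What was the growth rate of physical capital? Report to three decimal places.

Labor's share = 1 − 0.49 − 0.2 = 0.31.
gY = gA + 0.2×1.3 + 0.31×(-1.25) + 0.49×g.
0.49×g = 3.64 − 2.57 + 0.1275 = 1.1975.
g = 1.1975 / 0.49 = 2.44388%.

Physical capital grew 2.444%.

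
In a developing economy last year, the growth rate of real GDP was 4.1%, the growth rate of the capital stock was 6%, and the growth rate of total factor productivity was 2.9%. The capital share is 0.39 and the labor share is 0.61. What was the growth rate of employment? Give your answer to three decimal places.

-1.869%

Labor's share = 1 − 0.39 = 0.61.
gY = gA + 0.39×6 + 0.61×g.
0.61×g = 4.1 − 2.9 − 2.34 = -1.14.
g = -1.14 / 0.61 = -1.86885%.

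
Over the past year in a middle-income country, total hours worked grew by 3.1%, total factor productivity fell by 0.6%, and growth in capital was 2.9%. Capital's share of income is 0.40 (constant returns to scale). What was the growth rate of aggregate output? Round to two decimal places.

Labor's share = 1 − 0.4 = 0.6.
Capital: 0.4 × 2.9 = 1.16 pp.
Total hours worked: 0.6 × 3.1 = 1.86 pp.
Output growth = -0.6 + 3.02 = 2.42%.

2.42%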